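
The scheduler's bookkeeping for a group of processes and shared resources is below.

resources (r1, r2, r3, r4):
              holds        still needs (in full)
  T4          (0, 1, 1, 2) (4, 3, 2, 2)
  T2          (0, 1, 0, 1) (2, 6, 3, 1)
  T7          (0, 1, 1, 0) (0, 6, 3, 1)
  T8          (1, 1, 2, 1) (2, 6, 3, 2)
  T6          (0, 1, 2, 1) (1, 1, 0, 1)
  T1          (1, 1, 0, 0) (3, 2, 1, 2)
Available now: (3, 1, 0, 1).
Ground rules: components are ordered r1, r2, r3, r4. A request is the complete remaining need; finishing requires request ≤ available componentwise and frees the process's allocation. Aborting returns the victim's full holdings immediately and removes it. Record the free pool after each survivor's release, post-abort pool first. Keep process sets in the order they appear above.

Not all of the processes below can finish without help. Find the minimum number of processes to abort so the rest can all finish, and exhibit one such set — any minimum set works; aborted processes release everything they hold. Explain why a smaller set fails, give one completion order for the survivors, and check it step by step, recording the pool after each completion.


The answer: abort T7 and T8.
Key observation: the deadlocked T2 becomes finishable only because T7 and T8 released (1, 2, 3, 1); it completes at step 4 below.
Why nothing smaller works — every single abort fails: T4 alone leaves T2 blocked (short on r2); T2 alone leaves T7 blocked (short on r2); T7 alone leaves T2 blocked (short on r2); T8 alone leaves T2 blocked (short on r2); T6 alone leaves T2 blocked (short on r2); T1 alone leaves T2 blocked (short on r2).
The survivors complete as T4, T6, T1, T2. Walking it through (starting from the post-abort pool):
  pool = (4, 3, 3, 2)
  T4 needs (4, 3, 2, 2) <= (4, 3, 3, 2) -> finishes; pool += (0, 1, 1, 2) = (4, 4, 4, 4)
  T6 needs (1, 1, 0, 1) <= (4, 4, 4, 4) -> finishes; pool += (0, 1, 2, 1) = (4, 5, 6, 5)
  T1 needs (3, 2, 1, 2) <= (4, 5, 6, 5) -> finishes; pool += (1, 1, 0, 0) = (5, 6, 6, 5)
  T2 needs (2, 6, 3, 1) <= (5, 6, 6, 5) -> finishes; pool += (0, 1, 0, 1) = (5, 7, 6, 6)


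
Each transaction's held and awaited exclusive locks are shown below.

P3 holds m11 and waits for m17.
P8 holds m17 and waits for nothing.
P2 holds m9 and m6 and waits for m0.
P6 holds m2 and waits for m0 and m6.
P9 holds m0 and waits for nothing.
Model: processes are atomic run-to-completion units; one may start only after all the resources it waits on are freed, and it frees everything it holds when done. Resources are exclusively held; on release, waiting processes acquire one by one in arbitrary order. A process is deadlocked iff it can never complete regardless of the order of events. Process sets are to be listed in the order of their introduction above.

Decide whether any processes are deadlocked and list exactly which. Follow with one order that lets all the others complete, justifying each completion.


Nothing here is deadlocked.
Key observation: the waits form no ring: some process can always run, and its releases unblock the others one by one.
A valid finishing order for the others: P8, P9, P2, P6, P3.
Step-by-step check:
  P8: no waits; runs immediately, freeing m17
  P9: no waits; runs immediately, freeing m0
  P2 waits on m0 — all released -> runs and releases m9 and m6
  P6 waits on m0 and m6 — all released -> runs and releases m2
  P3 waits on m17 — all released -> runs and releases m11


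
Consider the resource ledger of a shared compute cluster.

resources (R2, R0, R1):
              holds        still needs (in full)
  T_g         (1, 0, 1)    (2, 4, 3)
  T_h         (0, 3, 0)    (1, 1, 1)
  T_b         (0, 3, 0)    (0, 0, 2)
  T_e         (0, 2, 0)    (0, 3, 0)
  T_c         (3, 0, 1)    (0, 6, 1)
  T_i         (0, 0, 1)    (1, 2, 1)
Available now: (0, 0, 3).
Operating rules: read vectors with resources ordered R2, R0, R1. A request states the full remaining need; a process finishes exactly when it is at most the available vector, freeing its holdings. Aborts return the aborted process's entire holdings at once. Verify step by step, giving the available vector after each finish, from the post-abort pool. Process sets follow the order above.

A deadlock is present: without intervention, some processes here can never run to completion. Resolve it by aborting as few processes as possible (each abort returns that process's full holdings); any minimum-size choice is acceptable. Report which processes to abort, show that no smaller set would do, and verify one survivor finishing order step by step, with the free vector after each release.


The answer: abort T_c.
Key observation: aborting T_c returns (3, 0, 1), and T_h — hopeless before — runs at step 2 with the returned capacity in the pool.
No smaller set exists: with zero aborts the deadlock remains.
Survivors finish in the order: T_b, T_h, T_i, T_g, T_e. Check, step by step (pool after the aborts first):
  pool = (3, 0, 4)
  run T_b (needs (0, 0, 2), free (3, 0, 4)); after release of (0, 3, 0) the pool is (3, 3, 4)
  run T_h (needs (1, 1, 1), free (3, 3, 4)); after release of (0, 3, 0) the pool is (3, 6, 4)
  run T_i (needs (1, 2, 1), free (3, 6, 4)); after release of (0, 0, 1) the pool is (3, 6, 5)
  run T_g (needs (2, 4, 3), free (3, 6, 5)); after release of (1, 0, 1) the pool is (4, 6, 6)
  run T_e (needs (0, 3, 0), free (4, 6, 6)); after release of (0, 2, 0) the pool is (4, 8, 6)


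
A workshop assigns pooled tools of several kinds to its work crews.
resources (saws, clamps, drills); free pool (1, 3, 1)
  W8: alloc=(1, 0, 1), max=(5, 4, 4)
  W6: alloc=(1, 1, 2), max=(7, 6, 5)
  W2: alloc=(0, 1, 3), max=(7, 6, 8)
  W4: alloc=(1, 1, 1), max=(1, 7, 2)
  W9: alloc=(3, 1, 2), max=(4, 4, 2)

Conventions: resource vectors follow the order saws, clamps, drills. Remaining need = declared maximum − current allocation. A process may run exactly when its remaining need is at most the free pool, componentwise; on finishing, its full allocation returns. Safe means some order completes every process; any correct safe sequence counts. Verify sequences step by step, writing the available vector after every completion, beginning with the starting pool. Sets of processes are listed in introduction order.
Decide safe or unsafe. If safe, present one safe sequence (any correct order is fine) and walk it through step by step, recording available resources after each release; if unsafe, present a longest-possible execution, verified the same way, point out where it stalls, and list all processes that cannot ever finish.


UNSAFE — no complete ordering exists.
Key observation: clamps is the bottleneck — with W9, W8 done the pool holds (5, 4, 4), short of every remaining need.
The run W9, W8 cannot be extended any further. Walking it through:
  pool = (1, 3, 1)
  W9: need (1, 3, 0) fits (1, 3, 1); releases (3, 1, 2), pool now (4, 4, 3)
  W8: need (4, 4, 3) fits (4, 4, 3); releases (1, 0, 1), pool now (5, 4, 4)
  blocked: W6 wants (6, 5, 3), pool (5, 4, 4) — not enough saws and clamps
  blocked: W2 wants (7, 5, 5), pool (5, 4, 4) — not enough saws, clamps and drills
  blocked: W4 wants (0, 6, 1), pool (5, 4, 4) — not enough clamps
Permanently blocked: W6, W2 and W4.


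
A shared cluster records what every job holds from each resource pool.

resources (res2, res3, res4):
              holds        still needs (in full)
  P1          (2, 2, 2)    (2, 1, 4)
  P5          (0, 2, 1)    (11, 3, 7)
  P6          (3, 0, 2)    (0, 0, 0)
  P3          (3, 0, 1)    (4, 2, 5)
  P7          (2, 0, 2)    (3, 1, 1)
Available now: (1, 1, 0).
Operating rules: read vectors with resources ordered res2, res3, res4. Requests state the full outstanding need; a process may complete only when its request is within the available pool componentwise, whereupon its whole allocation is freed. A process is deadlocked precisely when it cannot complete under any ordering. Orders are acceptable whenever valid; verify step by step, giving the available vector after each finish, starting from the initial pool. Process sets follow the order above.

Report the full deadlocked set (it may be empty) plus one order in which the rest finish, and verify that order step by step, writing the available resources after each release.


No process is deadlocked.
Key observation: there is always a runnable process — P6 first — so the state unwinds completely.
The rest can finish in the order P6, P7, P1, P3, P5. Walking it through:
  pool = (1, 1, 0)
  P6 needs (0, 0, 0) <= (1, 1, 0) -> finishes; pool += (3, 0, 2) = (4, 1, 2)
  P7 needs (3, 1, 1) <= (4, 1, 2) -> finishes; pool += (2, 0, 2) = (6, 1, 4)
  P1 needs (2, 1, 4) <= (6, 1, 4) -> finishes; pool += (2, 2, 2) = (8, 3, 6)
  P3 needs (4, 2, 5) <= (8, 3, 6) -> finishes; pool += (3, 0, 1) = (11, 3, 7)
  P5 needs (11, 3, 7) <= (11, 3, 7) -> finishes; pool += (0, 2, 1) = (11, 5, 8)


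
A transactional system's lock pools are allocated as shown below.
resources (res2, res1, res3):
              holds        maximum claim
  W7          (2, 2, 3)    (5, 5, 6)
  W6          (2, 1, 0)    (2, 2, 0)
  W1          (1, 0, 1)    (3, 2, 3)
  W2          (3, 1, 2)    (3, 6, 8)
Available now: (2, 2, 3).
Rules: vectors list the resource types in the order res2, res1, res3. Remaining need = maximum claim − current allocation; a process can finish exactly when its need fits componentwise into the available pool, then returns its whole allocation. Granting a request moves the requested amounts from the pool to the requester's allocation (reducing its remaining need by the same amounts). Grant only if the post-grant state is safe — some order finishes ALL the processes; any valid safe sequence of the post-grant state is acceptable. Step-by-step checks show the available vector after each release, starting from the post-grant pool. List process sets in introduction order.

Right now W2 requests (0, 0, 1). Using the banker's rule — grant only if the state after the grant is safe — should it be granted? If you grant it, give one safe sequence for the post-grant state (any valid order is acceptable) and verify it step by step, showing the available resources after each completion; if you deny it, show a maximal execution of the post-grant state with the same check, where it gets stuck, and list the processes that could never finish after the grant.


GRANT — the state after the grant stays safe, e.g. via W6, W1, W7, W2.
Key observation: (2, 2, 2) free after granting still covers W6 first, and each release covers the next.
Verifying the post-grant state step by step:
  pool = (2, 2, 2)
  W6: need (0, 1, 0) fits (2, 2, 2); releases (2, 1, 0), pool now (4, 3, 2)
  W1: need (2, 2, 2) fits (4, 3, 2); releases (1, 0, 1), pool now (5, 3, 3)
  W7: need (3, 3, 3) fits (5, 3, 3); releases (2, 2, 3), pool now (7, 5, 6)
  W2: need (0, 5, 5) fits (7, 5, 6); releases (3, 1, 3), pool now (10, 6, 9)


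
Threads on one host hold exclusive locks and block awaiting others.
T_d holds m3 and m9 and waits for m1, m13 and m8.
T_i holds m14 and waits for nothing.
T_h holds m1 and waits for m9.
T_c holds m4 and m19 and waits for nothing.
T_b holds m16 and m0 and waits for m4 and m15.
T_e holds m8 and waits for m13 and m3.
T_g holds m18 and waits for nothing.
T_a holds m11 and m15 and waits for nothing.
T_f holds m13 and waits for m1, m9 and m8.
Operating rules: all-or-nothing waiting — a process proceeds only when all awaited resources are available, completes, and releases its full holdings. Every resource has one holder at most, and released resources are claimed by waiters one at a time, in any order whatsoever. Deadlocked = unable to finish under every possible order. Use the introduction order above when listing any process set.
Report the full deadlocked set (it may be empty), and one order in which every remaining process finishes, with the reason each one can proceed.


Deadlocked: T_d, T_h, T_e and T_f.
Key observation: T_d -> T_h -> T_d is a circular wait — nothing in it can go first; T_e and T_f are caught in further circular waits.
A valid finishing order for the others: T_c, T_i, T_a, T_b, T_g.
Verifying each step:
  T_c waits on nothing -> runs at once and releases m4 and m19
  T_i waits on nothing -> runs at once and releases m14
  T_a waits on nothing -> runs at once and releases m11 and m15
  run T_b (all its waits — m4 and m15 — are resolved); releases m16 and m0
  T_g waits on nothing -> runs at once and releases m18


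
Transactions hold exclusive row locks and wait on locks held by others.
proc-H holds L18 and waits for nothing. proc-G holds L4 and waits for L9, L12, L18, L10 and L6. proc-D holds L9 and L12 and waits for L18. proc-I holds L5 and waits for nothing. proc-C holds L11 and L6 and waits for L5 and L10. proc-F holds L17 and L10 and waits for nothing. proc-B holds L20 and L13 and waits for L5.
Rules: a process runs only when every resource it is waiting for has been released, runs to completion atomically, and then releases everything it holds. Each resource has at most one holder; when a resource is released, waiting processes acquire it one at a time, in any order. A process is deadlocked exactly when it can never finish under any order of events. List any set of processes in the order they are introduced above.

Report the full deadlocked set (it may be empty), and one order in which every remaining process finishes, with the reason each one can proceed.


Nothing here is deadlocked.
Key observation: every chain of waits terminates; starting from the processes that wait on nothing, all the rest unlock in turn.
A valid finishing order for the others: proc-F, proc-I, proc-H, proc-C, proc-D, proc-B, proc-G.
Walking it through:
  proc-F: no waits; runs immediately, freeing L17 and L10
  proc-I: no waits; runs immediately, freeing L5
  proc-H: no waits; runs immediately, freeing L18
  run proc-C (all its waits — L5 and L10 — are resolved); releases L11 and L6
  run proc-D (all its waits — L18 — are resolved); releases L9 and L12
  run proc-B (all its waits — L5 — are resolved); releases L20 and L13
  run proc-G (all its waits — L9, L12, L18, L10 and L6 — are resolved); releases L4


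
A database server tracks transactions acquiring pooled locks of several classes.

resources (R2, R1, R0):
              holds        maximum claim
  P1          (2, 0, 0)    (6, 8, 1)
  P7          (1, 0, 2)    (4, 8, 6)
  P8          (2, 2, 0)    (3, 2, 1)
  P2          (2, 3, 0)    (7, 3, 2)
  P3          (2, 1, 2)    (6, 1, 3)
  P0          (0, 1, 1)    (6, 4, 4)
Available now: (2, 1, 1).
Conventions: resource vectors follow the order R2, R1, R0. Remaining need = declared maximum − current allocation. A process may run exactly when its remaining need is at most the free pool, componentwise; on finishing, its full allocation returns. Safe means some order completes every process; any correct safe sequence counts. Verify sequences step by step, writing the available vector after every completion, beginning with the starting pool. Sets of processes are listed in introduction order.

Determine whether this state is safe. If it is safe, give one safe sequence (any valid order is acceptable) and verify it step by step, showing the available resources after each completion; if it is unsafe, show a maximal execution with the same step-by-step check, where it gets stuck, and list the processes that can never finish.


SAFE — a valid safe sequence is P8, P3, P2, P0, P7, P1.
Key observation: the order's first zero-slack moment is P8 ((1, 0, 1) needed, (2, 1, 1) free — a requested resource with nothing to spare).
Step-by-step check:
  pool = (2, 1, 1)
  P8 needs (1, 0, 1) <= (2, 1, 1) -> finishes; pool += (2, 2, 0) = (4, 3, 1)
  P3 needs (4, 0, 1) <= (4, 3, 1) -> finishes; pool += (2, 1, 2) = (6, 4, 3)
  P2 needs (5, 0, 2) <= (6, 4, 3) -> finishes; pool += (2, 3, 0) = (8, 7, 3)
  P0 needs (6, 3, 3) <= (8, 7, 3) -> finishes; pool += (0, 1, 1) = (8, 8, 4)
  P7 needs (3, 8, 4) <= (8, 8, 4) -> finishes; pool += (1, 0, 2) = (9, 8, 6)
  P1 needs (4, 8, 1) <= (9, 8, 6) -> finishes; pool += (2, 0, 0) = (11, 8, 6)


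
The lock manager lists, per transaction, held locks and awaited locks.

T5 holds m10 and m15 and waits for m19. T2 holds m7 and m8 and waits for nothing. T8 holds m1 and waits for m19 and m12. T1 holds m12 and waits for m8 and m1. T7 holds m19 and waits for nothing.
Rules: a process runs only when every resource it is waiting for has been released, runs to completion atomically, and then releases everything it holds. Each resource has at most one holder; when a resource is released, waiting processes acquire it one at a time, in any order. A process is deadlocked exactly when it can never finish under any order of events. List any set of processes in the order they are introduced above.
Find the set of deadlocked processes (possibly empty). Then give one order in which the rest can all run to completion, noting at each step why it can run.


The deadlocked set is T8 and T1.
Key observation: along T8 -> T1 -> T8, each member waits on what the next one holds — a deadlock; no other process is dragged down with it.
One completion order for the rest: T7, T2, T5.
Verifying each step:
  run T7 (it waits on nothing); releases m19
  run T2 (it waits on nothing); releases m7 and m8
  run T5 (all its waits — m19 — are resolved); releases m10 and m15


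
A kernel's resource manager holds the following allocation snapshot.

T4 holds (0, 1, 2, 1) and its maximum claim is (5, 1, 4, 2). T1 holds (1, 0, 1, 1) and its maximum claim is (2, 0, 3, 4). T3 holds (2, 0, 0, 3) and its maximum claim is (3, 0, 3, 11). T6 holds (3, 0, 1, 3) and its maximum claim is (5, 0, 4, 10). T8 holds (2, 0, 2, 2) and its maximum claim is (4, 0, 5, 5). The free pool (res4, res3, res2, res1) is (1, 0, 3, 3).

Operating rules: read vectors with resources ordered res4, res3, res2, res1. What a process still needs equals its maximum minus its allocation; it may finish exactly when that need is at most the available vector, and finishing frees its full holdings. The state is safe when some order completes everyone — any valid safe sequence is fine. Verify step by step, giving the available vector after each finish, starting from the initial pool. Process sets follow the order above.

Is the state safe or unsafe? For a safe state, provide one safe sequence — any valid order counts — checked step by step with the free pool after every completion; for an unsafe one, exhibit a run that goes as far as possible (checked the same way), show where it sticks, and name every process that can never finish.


The state is UNSAFE.
Key observation: after T1, T8 the pool peaks at (4, 0, 6, 6), and each blocked process is short somewhere: T4 on res4; T3 on res1; T6 on res1.
The run T1, T8 cannot be extended any further. Step-by-step check:
  pool = (1, 0, 3, 3)
  T1 needs (1, 0, 2, 3) <= (1, 0, 3, 3) -> finishes; pool += (1, 0, 1, 1) = (2, 0, 4, 4)
  T8 needs (2, 0, 3, 3) <= (2, 0, 4, 4) -> finishes; pool += (2, 0, 2, 2) = (4, 0, 6, 6)
  T4 still needs (5, 0, 2, 1) but only (4, 0, 6, 6) is free — short on res4
  T3 still needs (1, 0, 3, 8) but only (4, 0, 6, 6) is free — short on res1
  T6 still needs (2, 0, 3, 7) but only (4, 0, 6, 6) is free — short on res1
Never able to finish: T4, T3 and T6.


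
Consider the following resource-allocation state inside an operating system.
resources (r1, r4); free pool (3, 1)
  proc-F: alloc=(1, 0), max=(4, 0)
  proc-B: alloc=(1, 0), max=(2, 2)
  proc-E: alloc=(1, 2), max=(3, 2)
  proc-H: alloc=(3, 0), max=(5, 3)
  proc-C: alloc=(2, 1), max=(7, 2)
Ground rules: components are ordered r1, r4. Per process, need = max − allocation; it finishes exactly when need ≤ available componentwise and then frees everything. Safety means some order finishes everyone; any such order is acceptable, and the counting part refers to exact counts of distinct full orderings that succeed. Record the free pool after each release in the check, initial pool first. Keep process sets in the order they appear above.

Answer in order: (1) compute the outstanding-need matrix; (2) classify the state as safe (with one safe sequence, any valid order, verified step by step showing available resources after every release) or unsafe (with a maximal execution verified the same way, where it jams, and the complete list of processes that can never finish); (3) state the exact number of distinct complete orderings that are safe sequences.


(1) Need matrix, components ordered r1, r4:
  proc-F: (3, 0)
  proc-B: (1, 2)
  proc-E: (2, 0)
  proc-H: (2, 3)
  proc-C: (5, 1)
(2) SAFE, for example via the order proc-E, proc-H, proc-C, proc-F, proc-B.
Key observation: at proc-H the run first touches a limit — (2, 3) against (4, 3), exact on a resource it actually requests.
Verifying each step:
  pool = (3, 1)
  proc-E needs (2, 0) <= (3, 1) -> finishes; pool += (1, 2) = (4, 3)
  proc-H needs (2, 3) <= (4, 3) -> finishes; pool += (3, 0) = (7, 3)
  proc-C needs (5, 1) <= (7, 3) -> finishes; pool += (2, 1) = (9, 4)
  proc-F needs (3, 0) <= (9, 4) -> finishes; pool += (1, 0) = (10, 4)
  proc-B needs (1, 2) <= (10, 4) -> finishes; pool += (1, 0) = (11, 4)
(3) Exactly 24 of the possible complete orderings are safe sequences.


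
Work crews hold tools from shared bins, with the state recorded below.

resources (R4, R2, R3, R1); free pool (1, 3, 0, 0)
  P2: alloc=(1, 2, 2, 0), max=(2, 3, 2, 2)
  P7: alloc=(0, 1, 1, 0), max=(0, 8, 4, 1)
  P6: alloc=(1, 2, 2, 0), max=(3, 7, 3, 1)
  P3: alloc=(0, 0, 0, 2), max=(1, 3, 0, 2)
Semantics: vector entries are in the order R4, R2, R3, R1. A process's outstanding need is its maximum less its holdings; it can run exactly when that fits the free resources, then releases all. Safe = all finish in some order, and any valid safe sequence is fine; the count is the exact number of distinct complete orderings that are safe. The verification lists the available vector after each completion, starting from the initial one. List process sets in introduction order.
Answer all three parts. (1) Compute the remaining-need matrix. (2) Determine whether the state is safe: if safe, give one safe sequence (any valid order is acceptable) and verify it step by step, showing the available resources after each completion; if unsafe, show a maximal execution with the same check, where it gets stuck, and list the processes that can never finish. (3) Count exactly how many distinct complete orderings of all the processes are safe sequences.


(1) Need matrix, components ordered R4, R2, R3, R1:
  P2: (1, 1, 0, 2)
  P7: (0, 7, 3, 1)
  P6: (2, 5, 1, 1)
  P3: (1, 3, 0, 0)
(2) SAFE, for example via the order P3, P2, P6, P7.
Key observation: the first exact fit in this order is P3 — it needs (1, 3, 0, 0) with (1, 3, 0, 0) free, meeting a requested resource to the last unit.
Walking it through:
  pool = (1, 3, 0, 0)
  P3 needs (1, 3, 0, 0) <= (1, 3, 0, 0) -> finishes; pool += (0, 0, 0, 2) = (1, 3, 0, 2)
  P2 needs (1, 1, 0, 2) <= (1, 3, 0, 2) -> finishes; pool += (1, 2, 2, 0) = (2, 5, 2, 2)
  P6 needs (2, 5, 1, 1) <= (2, 5, 2, 2) -> finishes; pool += (1, 2, 2, 0) = (3, 7, 4, 2)
  P7 needs (0, 7, 3, 1) <= (3, 7, 4, 2) -> finishes; pool += (0, 1, 1, 0) = (3, 8, 5, 2)
(3) The exact count: 1 of the possible complete orderings is a safe sequence.


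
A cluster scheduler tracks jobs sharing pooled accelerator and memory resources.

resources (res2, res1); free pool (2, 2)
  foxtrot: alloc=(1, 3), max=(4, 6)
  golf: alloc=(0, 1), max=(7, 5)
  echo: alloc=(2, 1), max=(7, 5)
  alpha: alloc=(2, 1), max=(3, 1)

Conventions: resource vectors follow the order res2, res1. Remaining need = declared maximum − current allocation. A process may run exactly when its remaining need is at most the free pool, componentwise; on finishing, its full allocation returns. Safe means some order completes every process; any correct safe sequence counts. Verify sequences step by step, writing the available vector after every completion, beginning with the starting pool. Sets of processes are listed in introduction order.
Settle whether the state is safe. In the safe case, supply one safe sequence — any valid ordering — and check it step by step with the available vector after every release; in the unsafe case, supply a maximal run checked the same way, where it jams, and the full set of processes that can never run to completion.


SAFE. One safe sequence: alpha, foxtrot, echo, golf.
Key observation: foxtrot marks the first exact bind of the order: its need (3, 3) fits the free (4, 3) with zero slack on a requested resource.
Step-by-step check:
  pool = (2, 2)
  alpha: need (1, 0) fits (2, 2); releases (2, 1), pool now (4, 3)
  foxtrot: need (3, 3) fits (4, 3); releases (1, 3), pool now (5, 6)
  echo: need (5, 4) fits (5, 6); releases (2, 1), pool now (7, 7)
  golf: need (7, 4) fits (7, 7); releases (0, 1), pool now (7, 8)


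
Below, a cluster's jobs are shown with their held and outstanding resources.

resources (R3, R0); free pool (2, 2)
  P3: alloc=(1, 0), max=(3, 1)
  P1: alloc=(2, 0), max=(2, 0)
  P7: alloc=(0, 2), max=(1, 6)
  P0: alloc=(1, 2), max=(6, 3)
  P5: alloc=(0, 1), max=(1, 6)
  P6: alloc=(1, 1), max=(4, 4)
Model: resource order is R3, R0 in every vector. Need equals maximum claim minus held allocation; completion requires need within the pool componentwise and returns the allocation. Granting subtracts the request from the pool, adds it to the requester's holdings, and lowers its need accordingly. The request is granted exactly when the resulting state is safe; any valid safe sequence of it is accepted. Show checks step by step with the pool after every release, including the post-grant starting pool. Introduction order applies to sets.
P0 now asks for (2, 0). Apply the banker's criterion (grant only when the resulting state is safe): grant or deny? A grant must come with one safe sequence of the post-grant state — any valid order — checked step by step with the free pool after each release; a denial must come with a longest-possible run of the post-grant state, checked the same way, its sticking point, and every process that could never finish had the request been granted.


GRANT. The post-grant state is safe; one safe sequence: P1, P3, P0, P6, P7, P5.
Key observation: granting shrinks the pool to (0, 2), yet P1 still fits and the chain goes through.
Verifying the post-grant state step by step:
  pool = (0, 2)
  P1 needs (0, 0) <= (0, 2) -> finishes; pool += (2, 0) = (2, 2)
  P3 needs (2, 1) <= (2, 2) -> finishes; pool += (1, 0) = (3, 2)
  P0 needs (3, 1) <= (3, 2) -> finishes; pool += (3, 2) = (6, 4)
  P6 needs (3, 3) <= (6, 4) -> finishes; pool += (1, 1) = (7, 5)
  P7 needs (1, 4) <= (7, 5) -> finishes; pool += (0, 2) = (7, 7)
  P5 needs (1, 5) <= (7, 7) -> finishes; pool += (0, 1) = (7, 8)


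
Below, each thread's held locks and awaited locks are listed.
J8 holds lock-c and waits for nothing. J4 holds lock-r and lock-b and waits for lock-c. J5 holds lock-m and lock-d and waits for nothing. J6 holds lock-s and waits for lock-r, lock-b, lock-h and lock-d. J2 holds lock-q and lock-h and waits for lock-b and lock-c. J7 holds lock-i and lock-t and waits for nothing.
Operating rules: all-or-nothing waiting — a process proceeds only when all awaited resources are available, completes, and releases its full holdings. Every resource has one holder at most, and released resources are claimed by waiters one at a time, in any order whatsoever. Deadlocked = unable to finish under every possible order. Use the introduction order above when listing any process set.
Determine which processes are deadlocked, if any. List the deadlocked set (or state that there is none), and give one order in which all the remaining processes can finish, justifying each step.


Nothing here is deadlocked.
Key observation: all waits point, directly or indirectly, at processes that can finish, so nothing is permanently blocked.
A valid finishing order for the others: J8, J4, J7, J2, J5, J6.
Verifying each step:
  run J8 (it waits on nothing); releases lock-c
  run J4 (all its waits — lock-c — are resolved); releases lock-r and lock-b
  run J7 (it waits on nothing); releases lock-i and lock-t
  run J2 (all its waits — lock-b and lock-c — are resolved); releases lock-q and lock-h
  run J5 (it waits on nothing); releases lock-m and lock-d
  run J6 (all its waits — lock-r, lock-b, lock-h and lock-d — are resolved); releases lock-s


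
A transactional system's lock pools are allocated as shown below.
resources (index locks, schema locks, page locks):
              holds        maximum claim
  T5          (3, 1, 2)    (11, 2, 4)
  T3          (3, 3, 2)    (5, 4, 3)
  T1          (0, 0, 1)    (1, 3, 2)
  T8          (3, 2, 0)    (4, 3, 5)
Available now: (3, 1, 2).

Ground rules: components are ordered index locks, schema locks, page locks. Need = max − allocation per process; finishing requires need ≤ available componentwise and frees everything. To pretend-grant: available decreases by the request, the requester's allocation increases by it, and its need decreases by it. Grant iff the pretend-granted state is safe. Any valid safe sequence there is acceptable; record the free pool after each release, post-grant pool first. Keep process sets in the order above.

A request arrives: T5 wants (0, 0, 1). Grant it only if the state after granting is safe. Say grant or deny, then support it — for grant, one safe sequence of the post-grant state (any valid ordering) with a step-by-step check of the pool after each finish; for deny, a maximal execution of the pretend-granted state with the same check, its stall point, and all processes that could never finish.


DENY. Granting would leave the state unsafe.
Key observation: after T3, T1 the pool peaks at (6, 4, 4), and each blocked process is short somewhere: T5 on index locks; T8 on page locks.
On the post-grant state, T3, T1 is a maximal run — nothing extends it. Step-by-step check:
  pool = (3, 1, 1)
  T3: need (2, 1, 1) fits (3, 1, 1); releases (3, 3, 2), pool now (6, 4, 3)
  T1: need (1, 3, 1) fits (6, 4, 3); releases (0, 0, 1), pool now (6, 4, 4)
  T5 still needs (8, 1, 1) but only (6, 4, 4) is free — short on index locks
  T8 still needs (1, 1, 5) but only (6, 4, 4) is free — short on page locks
Had the request been granted, T5 and T8 could never finish.


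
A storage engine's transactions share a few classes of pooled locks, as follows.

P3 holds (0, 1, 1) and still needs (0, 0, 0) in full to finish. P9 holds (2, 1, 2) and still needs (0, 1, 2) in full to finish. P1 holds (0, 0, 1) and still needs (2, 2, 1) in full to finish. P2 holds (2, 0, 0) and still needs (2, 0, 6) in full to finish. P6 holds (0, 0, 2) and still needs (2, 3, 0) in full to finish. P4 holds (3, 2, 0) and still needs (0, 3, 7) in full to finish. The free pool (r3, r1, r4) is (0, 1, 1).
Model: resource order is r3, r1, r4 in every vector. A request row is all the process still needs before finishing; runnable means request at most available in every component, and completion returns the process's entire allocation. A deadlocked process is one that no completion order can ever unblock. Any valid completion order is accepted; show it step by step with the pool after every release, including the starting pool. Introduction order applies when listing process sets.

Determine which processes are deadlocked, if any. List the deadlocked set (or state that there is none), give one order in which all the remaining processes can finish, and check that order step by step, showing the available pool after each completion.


The deadlocked set is empty.
Key observation: there is always a runnable process — P3 first — so the state unwinds completely.
The rest can finish in the order P3, P9, P6, P2, P1, P4. Check, step by step:
  pool = (0, 1, 1)
  P3 needs (0, 0, 0) <= (0, 1, 1) -> finishes; pool += (0, 1, 1) = (0, 2, 2)
  P9 needs (0, 1, 2) <= (0, 2, 2) -> finishes; pool += (2, 1, 2) = (2, 3, 4)
  P6 needs (2, 3, 0) <= (2, 3, 4) -> finishes; pool += (0, 0, 2) = (2, 3, 6)
  P2 needs (2, 0, 6) <= (2, 3, 6) -> finishes; pool += (2, 0, 0) = (4, 3, 6)
  P1 needs (2, 2, 1) <= (4, 3, 6) -> finishes; pool += (0, 0, 1) = (4, 3, 7)
  P4 needs (0, 3, 7) <= (4, 3, 7) -> finishes; pool += (3, 2, 0) = (7, 5, 7)


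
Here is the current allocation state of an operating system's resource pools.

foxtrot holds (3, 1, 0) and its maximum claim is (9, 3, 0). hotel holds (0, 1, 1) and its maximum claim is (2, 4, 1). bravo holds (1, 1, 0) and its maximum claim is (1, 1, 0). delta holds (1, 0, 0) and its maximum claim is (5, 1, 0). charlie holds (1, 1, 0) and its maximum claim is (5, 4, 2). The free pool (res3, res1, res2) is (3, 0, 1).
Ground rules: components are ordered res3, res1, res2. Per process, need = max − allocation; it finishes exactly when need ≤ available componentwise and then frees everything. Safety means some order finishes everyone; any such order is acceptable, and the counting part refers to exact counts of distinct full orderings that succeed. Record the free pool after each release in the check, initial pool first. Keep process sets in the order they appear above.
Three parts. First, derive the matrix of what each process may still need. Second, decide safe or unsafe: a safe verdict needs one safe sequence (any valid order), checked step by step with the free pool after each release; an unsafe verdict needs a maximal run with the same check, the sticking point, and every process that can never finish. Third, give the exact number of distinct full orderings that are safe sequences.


(1) Need matrix, components ordered res3, res1, res2:
  foxtrot: (6, 2, 0)
  hotel: (2, 3, 0)
  bravo: (0, 0, 0)
  delta: (4, 1, 0)
  charlie: (4, 3, 2)
(2) UNSAFE.
Key observation: no order helps: past bravo, delta, the free pool tops out at (5, 1, 1), below what each blocked process needs in res1.
Going as far as possible: bravo, delta; after that, nothing fits. Step-by-step check:
  pool = (3, 0, 1)
  bravo: need (0, 0, 0) fits (3, 0, 1); releases (1, 1, 0), pool now (4, 1, 1)
  delta: need (4, 1, 0) fits (4, 1, 1); releases (1, 0, 0), pool now (5, 1, 1)
  foxtrot still needs (6, 2, 0) but only (5, 1, 1) is free — short on res3 and res1
  hotel still needs (2, 3, 0) but only (5, 1, 1) is free — short on res1
  charlie still needs (4, 3, 2) but only (5, 1, 1) is free — short on res1 and res2
Never able to finish: foxtrot, hotel and charlie.
(3) Precisely 0 of the possible complete orderings are safe sequences.


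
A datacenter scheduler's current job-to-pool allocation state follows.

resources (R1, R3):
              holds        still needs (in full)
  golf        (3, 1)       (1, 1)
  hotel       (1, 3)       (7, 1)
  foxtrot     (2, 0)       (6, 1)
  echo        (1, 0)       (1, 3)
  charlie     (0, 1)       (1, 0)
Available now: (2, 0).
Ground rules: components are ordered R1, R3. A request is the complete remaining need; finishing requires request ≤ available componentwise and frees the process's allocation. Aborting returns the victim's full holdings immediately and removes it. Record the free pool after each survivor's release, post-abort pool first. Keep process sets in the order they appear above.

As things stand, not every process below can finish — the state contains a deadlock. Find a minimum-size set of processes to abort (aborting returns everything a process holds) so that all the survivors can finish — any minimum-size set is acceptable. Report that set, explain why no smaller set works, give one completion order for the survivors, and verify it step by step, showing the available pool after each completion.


Minimum abort set: echo.
Key observation: before aborting echo, foxtrot was permanently blocked — no order could ever run it; afterwards it completes at step 3.
Why nothing smaller works: aborting no one leaves the state deadlocked as given.
One survivor order: charlie, golf, foxtrot, hotel. Walking it through (post-abort pool first):
  pool = (3, 0)
  charlie: need (1, 0) fits (3, 0); releases (0, 1), pool now (3, 1)
  golf: need (1, 1) fits (3, 1); releases (3, 1), pool now (6, 2)
  foxtrot: need (6, 1) fits (6, 2); releases (2, 0), pool now (8, 2)
  hotel: need (7, 1) fits (8, 2); releases (1, 3), pool now (9, 5)


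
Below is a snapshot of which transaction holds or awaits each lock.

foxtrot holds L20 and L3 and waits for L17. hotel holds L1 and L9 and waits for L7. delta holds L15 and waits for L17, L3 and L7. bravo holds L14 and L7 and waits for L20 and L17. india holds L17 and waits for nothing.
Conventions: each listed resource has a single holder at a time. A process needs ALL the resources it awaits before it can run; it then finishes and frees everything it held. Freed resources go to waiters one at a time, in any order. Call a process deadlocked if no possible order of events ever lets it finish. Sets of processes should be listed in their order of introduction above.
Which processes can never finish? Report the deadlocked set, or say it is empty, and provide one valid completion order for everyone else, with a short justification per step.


The deadlocked set is empty.
Key observation: all waits point, directly or indirectly, at processes that can finish, so nothing is permanently blocked.
A valid finishing order for the others: india, foxtrot, bravo, hotel, delta.
Verifying each step:
  run india (it waits on nothing); releases L17
  run foxtrot (all its waits — L17 — are resolved); releases L20 and L3
  run bravo (all its waits — L20 and L17 — are resolved); releases L14 and L7
  run hotel (all its waits — L7 — are resolved); releases L1 and L9
  run delta (all its waits — L17, L3 and L7 — are resolved); releases L15


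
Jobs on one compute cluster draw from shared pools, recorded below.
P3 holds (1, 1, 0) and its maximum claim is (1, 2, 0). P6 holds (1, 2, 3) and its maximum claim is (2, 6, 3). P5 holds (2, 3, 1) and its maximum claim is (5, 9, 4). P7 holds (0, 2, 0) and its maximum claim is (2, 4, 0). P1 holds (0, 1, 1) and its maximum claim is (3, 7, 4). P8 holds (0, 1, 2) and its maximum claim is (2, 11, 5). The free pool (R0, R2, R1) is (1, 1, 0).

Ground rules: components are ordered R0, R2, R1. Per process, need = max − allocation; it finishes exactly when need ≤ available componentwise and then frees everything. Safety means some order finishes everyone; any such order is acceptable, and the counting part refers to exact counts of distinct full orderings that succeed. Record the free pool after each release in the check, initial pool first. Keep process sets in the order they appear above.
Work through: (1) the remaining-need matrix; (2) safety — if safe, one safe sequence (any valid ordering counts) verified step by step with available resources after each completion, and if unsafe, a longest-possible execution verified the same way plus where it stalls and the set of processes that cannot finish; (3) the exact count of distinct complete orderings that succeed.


(1) Outstanding need per process (order R0, R2, R1):
  P3: (0, 1, 0)
  P6: (1, 4, 0)
  P5: (3, 6, 3)
  P7: (2, 2, 0)
  P1: (3, 6, 3)
  P8: (2, 10, 3)
(2) SAFE — a valid safe sequence is P3, P7, P6, P5, P1, P8.
Key observation: the order's first zero-slack moment is P3 ((0, 1, 0) needed, (1, 1, 0) free — a requested resource with nothing to spare).
Check, step by step:
  pool = (1, 1, 0)
  run P3 (needs (0, 1, 0), free (1, 1, 0)); after release of (1, 1, 0) the pool is (2, 2, 0)
  run P7 (needs (2, 2, 0), free (2, 2, 0)); after release of (0, 2, 0) the pool is (2, 4, 0)
  run P6 (needs (1, 4, 0), free (2, 4, 0)); after release of (1, 2, 3) the pool is (3, 6, 3)
  run P5 (needs (3, 6, 3), free (3, 6, 3)); after release of (2, 3, 1) the pool is (5, 9, 4)
  run P1 (needs (3, 6, 3), free (5, 9, 4)); after release of (0, 1, 1) the pool is (5, 10, 5)
  run P8 (needs (2, 10, 3), free (5, 10, 5)); after release of (0, 1, 2) the pool is (5, 11, 7)
(3) The exact count: 2 of the possible complete orderings are safe sequences.


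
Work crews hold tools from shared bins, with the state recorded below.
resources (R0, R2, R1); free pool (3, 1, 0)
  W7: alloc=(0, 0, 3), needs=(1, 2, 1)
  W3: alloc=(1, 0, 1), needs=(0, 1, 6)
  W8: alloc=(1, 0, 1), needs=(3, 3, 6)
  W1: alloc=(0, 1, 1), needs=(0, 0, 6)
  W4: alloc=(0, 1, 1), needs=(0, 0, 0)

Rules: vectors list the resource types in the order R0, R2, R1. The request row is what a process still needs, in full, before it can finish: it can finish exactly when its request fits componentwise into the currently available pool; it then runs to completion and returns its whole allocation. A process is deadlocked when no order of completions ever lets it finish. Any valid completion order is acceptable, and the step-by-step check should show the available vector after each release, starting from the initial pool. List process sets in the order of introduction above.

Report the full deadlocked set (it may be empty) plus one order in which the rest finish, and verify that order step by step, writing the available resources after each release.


The deadlocked set is W3, W8 and W1.
Key observation: after W4, W7 complete, (3, 2, 4) is the best the pool ever gets, yet each leftover process wants more R1.
One completion order for the rest: W4, W7. Step-by-step check:
  pool = (3, 1, 0)
  W4 needs (0, 0, 0) <= (3, 1, 0) -> finishes; pool += (0, 1, 1) = (3, 2, 1)
  W7 needs (1, 2, 1) <= (3, 2, 1) -> finishes; pool += (0, 0, 3) = (3, 2, 4)
The blocked processes can never fit:
  blocked: W3 wants (0, 1, 6), pool (3, 2, 4) — not enough R1
  blocked: W8 wants (3, 3, 6), pool (3, 2, 4) — not enough R2 and R1
  blocked: W1 wants (0, 0, 6), pool (3, 2, 4) — not enough R1
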